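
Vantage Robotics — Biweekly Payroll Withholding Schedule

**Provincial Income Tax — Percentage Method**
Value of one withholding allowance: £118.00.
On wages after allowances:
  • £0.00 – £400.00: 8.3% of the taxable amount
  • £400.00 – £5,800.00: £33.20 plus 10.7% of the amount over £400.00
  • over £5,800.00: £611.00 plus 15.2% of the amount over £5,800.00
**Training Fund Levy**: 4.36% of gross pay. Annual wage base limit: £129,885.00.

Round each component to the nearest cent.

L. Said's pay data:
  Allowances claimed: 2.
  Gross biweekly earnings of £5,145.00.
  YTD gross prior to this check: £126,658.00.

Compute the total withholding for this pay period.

£656.36

Provincial Income Tax: taxable = £5,145.00 − 2×£118.00 = £4,909.00
  £33.20 + 10.7% × (£4,909.00 − £400.00) = £33.20 + 10.7% × £4,509.00 = £515.66
Training Fund Levy: cap £129,885.00 − YTD £126,658.00 = £3,227.00 subject; 4.36% × £3,227.00 = £140.70
Total: £515.66 + £140.70 = £656.36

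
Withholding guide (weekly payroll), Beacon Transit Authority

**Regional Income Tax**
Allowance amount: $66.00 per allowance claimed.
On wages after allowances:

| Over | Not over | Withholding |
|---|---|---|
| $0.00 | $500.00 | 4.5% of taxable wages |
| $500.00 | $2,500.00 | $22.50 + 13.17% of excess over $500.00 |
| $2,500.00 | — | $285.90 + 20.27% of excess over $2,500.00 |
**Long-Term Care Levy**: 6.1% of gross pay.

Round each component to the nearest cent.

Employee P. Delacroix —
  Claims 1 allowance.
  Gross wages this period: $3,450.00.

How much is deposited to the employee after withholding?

$2,774.46

Regional Income Tax: taxable = $3,450.00 − 1×$66.00 = $3,384.00
  $285.90 + 20.27% × ($3,384.00 − $2,500.00) = $285.90 + 20.27% × $884.00 = $465.09
Long-Term Care Levy: 6.1% × $3,450.00 = $210.45
Total withheld: $465.09 + $210.45 = $675.54
Net pay: $3,450.00 − $675.54 = $2,774.46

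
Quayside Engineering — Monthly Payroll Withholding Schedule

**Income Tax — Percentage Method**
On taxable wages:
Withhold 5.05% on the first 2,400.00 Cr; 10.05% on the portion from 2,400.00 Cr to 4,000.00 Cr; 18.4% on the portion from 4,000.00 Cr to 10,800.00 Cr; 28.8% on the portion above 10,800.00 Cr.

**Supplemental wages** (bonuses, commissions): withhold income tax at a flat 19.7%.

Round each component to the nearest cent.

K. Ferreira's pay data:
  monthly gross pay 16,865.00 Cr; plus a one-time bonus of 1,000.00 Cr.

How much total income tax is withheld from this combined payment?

3,476.92 Cr

Income Tax: taxable = 16,865.00 Cr
  1,533.20 Cr + 28.8% × (16,865.00 Cr − 10,800.00 Cr) = 1,533.20 Cr + 28.8% × 6,065.00 Cr = 3,279.92 Cr
Supplemental (19.7% flat on bonus): 19.7% × 1,000.00 Cr = 197.00 Cr
Total income tax: 3,279.92 Cr + 197.00 Cr = 3,476.92 Cr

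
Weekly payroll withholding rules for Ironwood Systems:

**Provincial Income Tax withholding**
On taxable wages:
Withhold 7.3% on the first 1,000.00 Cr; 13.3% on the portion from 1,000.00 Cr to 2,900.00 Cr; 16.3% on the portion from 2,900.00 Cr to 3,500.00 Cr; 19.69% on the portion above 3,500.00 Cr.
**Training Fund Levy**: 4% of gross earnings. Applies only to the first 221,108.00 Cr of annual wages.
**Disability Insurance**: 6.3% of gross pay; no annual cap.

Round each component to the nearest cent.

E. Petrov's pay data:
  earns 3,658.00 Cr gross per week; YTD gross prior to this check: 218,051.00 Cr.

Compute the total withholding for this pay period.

Provincial Income Tax: taxable = 3,658.00 Cr
  423.50 Cr + 19.69% × (3,658.00 Cr − 3,500.00 Cr) = 423.50 Cr + 19.69% × 158.00 Cr = 454.61 Cr
Training Fund Levy: cap 221,108.00 Cr − YTD 218,051.00 Cr = 3,057.00 Cr subject; 4% × 3,057.00 Cr = 122.28 Cr
Disability Insurance: 6.3% × 3,658.00 Cr = 230.45 Cr
Total: 454.61 Cr + 122.28 Cr + 230.45 Cr = 807.34 Cr

807.34 Cr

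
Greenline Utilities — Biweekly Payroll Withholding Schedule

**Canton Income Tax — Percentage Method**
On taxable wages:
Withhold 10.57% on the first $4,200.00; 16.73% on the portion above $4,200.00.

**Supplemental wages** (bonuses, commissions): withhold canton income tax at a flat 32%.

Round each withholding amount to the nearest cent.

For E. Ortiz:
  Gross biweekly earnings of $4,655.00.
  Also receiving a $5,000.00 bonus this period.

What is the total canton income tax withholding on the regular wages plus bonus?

$2,120.06

Canton Income Tax: taxable = $4,655.00
  $443.94 + 16.73% × ($4,655.00 − $4,200.00) = $443.94 + 16.73% × $455.00 = $520.06
Supplemental (32% flat on bonus): 32% × $5,000.00 = $1,600.00
Total canton income tax: $520.06 + $1,600.00 = $2,120.06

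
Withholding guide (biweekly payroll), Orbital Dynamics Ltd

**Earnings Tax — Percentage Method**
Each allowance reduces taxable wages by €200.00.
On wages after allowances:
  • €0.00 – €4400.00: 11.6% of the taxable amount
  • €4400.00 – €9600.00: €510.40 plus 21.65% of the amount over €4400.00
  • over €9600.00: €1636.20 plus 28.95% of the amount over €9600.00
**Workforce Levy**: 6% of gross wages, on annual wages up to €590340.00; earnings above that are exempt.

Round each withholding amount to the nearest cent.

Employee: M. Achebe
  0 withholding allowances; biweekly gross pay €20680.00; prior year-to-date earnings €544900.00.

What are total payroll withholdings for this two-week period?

€6084.66

Earnings Tax: taxable = €20680.00
  €1636.20 + 28.95% × (€20680.00 − €9600.00) = €1636.20 + 28.95% × €11080.00 = €4843.86
Workforce Levy: 6% × €20680.00 = €1240.80
Total: €4843.86 + €1240.80 = €6084.66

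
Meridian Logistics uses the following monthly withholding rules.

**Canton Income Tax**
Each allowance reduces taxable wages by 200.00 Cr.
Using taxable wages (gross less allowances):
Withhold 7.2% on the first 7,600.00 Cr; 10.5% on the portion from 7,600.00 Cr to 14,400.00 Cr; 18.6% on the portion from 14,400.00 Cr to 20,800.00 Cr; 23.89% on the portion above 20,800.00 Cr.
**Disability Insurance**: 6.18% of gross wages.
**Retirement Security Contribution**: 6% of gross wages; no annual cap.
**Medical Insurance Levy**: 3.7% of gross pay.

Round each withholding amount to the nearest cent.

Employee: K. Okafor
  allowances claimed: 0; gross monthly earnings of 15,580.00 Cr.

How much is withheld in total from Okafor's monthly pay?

Canton Income Tax: taxable = 15,580.00 Cr
  1,261.20 Cr + 18.6% × (15,580.00 Cr − 14,400.00 Cr) = 1,261.20 Cr + 18.6% × 1,180.00 Cr = 1,480.68 Cr
Disability Insurance: 6.18% × 15,580.00 Cr = 962.84 Cr
Retirement Security Contribution: 6% × 15,580.00 Cr = 934.80 Cr
Medical Insurance Levy: 3.7% × 15,580.00 Cr = 576.46 Cr
Total: 1,480.68 Cr + 962.84 Cr + 934.80 Cr + 576.46 Cr = 3,954.78 Cr

3,954.78 Cr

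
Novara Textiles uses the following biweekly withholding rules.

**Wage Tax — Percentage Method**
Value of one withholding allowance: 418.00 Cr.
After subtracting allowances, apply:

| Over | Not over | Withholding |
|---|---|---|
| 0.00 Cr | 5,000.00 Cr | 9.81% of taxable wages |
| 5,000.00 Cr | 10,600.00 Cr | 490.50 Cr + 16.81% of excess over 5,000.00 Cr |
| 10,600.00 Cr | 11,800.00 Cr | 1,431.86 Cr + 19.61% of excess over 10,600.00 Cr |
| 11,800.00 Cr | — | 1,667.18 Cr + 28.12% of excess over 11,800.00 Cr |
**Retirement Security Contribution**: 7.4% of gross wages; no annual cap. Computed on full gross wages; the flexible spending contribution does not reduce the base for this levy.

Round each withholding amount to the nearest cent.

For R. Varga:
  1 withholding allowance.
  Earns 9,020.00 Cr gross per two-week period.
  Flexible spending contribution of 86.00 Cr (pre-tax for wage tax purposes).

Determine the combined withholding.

1,749.02 Cr

Wage Tax: taxable = 9,020.00 Cr − 86.00 Cr − 1×418.00 Cr = 8,516.00 Cr
  490.50 Cr + 16.81% × (8,516.00 Cr − 5,000.00 Cr) = 490.50 Cr + 16.81% × 3,516.00 Cr = 1,081.54 Cr
Retirement Security Contribution: 7.4% × 9,020.00 Cr = 667.48 Cr
Total: 1,081.54 Cr + 667.48 Cr = 1,749.02 Cr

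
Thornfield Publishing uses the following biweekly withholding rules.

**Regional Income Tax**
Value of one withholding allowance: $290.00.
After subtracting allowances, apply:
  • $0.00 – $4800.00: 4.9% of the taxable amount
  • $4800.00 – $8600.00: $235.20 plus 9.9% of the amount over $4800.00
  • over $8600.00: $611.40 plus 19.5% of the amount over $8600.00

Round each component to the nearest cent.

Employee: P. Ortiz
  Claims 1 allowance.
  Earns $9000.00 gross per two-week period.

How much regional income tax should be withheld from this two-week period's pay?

Regional Income Tax: taxable = $9000.00 − 1×$290.00 = $8710.00
  $611.40 + 19.5% × ($8710.00 − $8600.00) = $611.40 + 19.5% × $110.00 = $632.85

$632.85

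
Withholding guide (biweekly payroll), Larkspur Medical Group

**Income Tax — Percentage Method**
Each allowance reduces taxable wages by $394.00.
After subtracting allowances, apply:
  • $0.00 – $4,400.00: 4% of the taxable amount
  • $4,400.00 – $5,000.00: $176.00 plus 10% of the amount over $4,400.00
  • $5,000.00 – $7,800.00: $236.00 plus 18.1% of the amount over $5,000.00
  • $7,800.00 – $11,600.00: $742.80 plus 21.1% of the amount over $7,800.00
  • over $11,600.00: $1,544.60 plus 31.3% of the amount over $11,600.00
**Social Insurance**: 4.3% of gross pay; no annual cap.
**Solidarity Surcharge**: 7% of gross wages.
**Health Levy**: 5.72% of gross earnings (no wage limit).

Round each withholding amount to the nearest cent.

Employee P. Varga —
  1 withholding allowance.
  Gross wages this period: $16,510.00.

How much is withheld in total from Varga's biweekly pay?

$5,768.11

Income Tax: taxable = $16,510.00 − 1×$394.00 = $16,116.00
  $1,544.60 + 31.3% × ($16,116.00 − $11,600.00) = $1,544.60 + 31.3% × $4,516.00 = $2,958.11
Social Insurance: 4.3% × $16,510.00 = $709.93
Solidarity Surcharge: 7% × $16,510.00 = $1,155.70
Health Levy: 5.72% × $16,510.00 = $944.37
Total: $2,958.11 + $709.93 + $1,155.70 + $944.37 = $5,768.11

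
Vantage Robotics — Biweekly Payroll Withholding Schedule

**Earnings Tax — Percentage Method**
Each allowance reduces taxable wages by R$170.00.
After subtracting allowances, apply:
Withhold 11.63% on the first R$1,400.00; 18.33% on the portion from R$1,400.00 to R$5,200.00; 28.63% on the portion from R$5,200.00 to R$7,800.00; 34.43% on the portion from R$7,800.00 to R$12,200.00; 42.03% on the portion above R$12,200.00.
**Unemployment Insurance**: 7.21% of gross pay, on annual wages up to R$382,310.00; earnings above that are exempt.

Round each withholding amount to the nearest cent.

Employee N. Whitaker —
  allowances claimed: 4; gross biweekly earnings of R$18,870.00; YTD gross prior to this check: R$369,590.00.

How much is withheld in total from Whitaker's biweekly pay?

Earnings Tax: taxable = R$18,870.00 − 4×R$170.00 = R$18,190.00
  R$3,118.66 + 42.03% × (R$18,190.00 − R$12,200.00) = R$3,118.66 + 42.03% × R$5,990.00 = R$5,636.26
Unemployment Insurance: cap R$382,310.00 − YTD R$369,590.00 = R$12,720.00 subject; 7.21% × R$12,720.00 = R$917.11
Total: R$5,636.26 + R$917.11 = R$6,553.37

R$6,553.37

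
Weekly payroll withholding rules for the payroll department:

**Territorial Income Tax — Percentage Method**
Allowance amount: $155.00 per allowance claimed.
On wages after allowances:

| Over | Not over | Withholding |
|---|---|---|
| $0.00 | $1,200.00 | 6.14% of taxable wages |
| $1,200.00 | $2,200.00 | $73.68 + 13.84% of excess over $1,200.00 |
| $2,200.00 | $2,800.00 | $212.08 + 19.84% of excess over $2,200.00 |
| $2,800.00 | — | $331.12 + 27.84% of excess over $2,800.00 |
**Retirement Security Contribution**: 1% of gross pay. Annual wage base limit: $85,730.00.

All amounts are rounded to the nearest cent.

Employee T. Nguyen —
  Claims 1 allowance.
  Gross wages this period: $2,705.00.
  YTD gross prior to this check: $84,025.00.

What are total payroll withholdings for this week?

$298.57

Territorial Income Tax: taxable = $2,705.00 − 1×$155.00 = $2,550.00
  $212.08 + 19.84% × ($2,550.00 − $2,200.00) = $212.08 + 19.84% × $350.00 = $281.52
Retirement Security Contribution: cap $85,730.00 − YTD $84,025.00 = $1,705.00 subject; 1% × $1,705.00 = $17.05
Total: $281.52 + $17.05 = $298.57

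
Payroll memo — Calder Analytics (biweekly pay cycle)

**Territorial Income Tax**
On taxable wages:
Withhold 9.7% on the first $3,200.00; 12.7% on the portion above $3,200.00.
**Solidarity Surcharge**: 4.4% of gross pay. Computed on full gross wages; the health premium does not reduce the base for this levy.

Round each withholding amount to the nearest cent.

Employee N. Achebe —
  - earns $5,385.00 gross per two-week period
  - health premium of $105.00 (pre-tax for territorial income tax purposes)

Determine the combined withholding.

Territorial Income Tax: taxable = $5,385.00 − $105.00 = $5,280.00
  $310.40 + 12.7% × ($5,280.00 − $3,200.00) = $310.40 + 12.7% × $2,080.00 = $574.56
Solidarity Surcharge: 4.4% × $5,385.00 = $236.94
Total: $574.56 + $236.94 = $811.50

$811.50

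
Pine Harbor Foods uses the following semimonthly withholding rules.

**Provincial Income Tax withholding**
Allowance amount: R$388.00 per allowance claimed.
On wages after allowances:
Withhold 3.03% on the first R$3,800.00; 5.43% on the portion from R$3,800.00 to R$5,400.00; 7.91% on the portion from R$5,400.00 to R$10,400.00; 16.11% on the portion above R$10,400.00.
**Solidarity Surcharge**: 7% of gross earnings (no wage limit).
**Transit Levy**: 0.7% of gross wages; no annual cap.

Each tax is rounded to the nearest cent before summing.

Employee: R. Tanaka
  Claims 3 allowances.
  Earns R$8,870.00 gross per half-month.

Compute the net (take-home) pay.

R$7,802.59

Provincial Income Tax: taxable = R$8,870.00 − 3×R$388.00 = R$7,706.00
  R$202.02 + 7.91% × (R$7,706.00 − R$5,400.00) = R$202.02 + 7.91% × R$2,306.00 = R$384.42
Solidarity Surcharge: 7% × R$8,870.00 = R$620.90
Transit Levy: 0.7% × R$8,870.00 = R$62.09
Total withheld: R$384.42 + R$620.90 + R$62.09 = R$1,067.41
Net pay: R$8,870.00 − R$1,067.41 = R$7,802.59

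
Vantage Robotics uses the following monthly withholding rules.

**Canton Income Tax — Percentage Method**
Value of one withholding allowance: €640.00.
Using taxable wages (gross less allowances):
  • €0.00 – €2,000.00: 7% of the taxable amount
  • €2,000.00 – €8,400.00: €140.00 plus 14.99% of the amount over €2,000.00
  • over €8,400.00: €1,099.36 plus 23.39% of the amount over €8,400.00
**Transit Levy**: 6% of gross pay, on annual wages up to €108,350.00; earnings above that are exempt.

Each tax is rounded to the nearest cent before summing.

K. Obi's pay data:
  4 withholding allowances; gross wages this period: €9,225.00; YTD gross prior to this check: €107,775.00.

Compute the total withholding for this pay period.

€873.78

Canton Income Tax: taxable = €9,225.00 − 4×€640.00 = €6,665.00
  €140.00 + 14.99% × (€6,665.00 − €2,000.00) = €140.00 + 14.99% × €4,665.00 = €839.28
Transit Levy: cap €108,350.00 − YTD €107,775.00 = €575.00 subject; 6% × €575.00 = €34.50
Total: €839.28 + €34.50 = €873.78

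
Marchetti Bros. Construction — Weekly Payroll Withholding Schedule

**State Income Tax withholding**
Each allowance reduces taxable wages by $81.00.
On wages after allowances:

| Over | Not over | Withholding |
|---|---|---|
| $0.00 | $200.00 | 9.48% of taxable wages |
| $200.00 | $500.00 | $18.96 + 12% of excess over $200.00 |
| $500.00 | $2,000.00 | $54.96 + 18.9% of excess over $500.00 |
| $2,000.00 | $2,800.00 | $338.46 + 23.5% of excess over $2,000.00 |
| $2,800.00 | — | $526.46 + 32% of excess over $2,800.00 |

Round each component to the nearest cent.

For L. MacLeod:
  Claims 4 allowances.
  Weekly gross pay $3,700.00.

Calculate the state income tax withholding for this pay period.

State Income Tax: taxable = $3,700.00 − 4×$81.00 = $3,376.00
  $526.46 + 32% × ($3,376.00 − $2,800.00) = $526.46 + 32% × $576.00 = $710.78

$710.78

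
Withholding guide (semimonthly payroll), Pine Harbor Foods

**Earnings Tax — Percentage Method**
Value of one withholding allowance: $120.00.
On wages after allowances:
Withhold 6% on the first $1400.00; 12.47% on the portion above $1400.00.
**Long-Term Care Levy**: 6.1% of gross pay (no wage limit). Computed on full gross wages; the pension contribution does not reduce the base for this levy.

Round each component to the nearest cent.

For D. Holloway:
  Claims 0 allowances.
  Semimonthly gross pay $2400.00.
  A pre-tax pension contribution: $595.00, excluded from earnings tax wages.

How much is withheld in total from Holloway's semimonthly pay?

Earnings Tax: taxable = $2400.00 − $595.00 = $1805.00
  $84.00 + 12.47% × ($1805.00 − $1400.00) = $84.00 + 12.47% × $405.00 = $134.50
Long-Term Care Levy: 6.1% × $2400.00 = $146.40
Total: $134.50 + $146.40 = $280.90

$280.90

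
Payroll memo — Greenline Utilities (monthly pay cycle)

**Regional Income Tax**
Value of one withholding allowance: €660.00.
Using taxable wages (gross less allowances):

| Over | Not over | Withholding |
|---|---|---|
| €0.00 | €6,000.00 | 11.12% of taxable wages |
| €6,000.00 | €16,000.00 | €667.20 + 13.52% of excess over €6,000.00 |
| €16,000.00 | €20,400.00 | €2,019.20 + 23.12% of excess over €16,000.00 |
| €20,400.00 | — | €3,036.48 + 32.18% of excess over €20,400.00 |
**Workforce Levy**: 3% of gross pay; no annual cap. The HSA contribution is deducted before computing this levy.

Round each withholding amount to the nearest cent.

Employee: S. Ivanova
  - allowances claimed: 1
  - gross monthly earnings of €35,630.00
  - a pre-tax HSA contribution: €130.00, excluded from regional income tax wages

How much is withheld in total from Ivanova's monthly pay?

€8,748.27

Regional Income Tax: taxable = €35,630.00 − €130.00 − 1×€660.00 = €34,840.00
  €3,036.48 + 32.18% × (€34,840.00 − €20,400.00) = €3,036.48 + 32.18% × €14,440.00 = €7,683.27
Workforce Levy: 3% × €35,500.00 = €1,065.00
Total: €7,683.27 + €1,065.00 = €8,748.27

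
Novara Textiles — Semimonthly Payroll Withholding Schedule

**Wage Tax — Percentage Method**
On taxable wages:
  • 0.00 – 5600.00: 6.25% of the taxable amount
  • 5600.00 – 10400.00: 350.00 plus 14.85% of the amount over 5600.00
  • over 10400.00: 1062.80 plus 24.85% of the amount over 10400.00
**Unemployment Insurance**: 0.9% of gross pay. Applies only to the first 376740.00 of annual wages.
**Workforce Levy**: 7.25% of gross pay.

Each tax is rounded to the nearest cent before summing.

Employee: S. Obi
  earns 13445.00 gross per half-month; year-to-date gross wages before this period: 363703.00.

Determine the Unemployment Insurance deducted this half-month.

Unemployment Insurance: cap 376740.00 − YTD 363703.00 = 13037.00 subject; 0.9% × 13037.00 = 117.33

117.33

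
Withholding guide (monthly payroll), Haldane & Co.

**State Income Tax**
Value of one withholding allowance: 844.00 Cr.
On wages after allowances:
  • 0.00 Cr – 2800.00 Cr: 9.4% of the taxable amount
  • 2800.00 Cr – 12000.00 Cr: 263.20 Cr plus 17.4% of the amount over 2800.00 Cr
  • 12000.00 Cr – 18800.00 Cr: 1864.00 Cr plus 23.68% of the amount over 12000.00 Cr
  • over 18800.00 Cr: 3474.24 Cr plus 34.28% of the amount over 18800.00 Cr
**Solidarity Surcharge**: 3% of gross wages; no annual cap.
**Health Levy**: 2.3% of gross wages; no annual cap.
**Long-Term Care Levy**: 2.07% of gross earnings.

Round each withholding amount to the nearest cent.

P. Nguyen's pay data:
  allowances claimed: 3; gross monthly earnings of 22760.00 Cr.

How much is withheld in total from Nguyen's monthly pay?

State Income Tax: taxable = 22760.00 Cr − 3×844.00 Cr = 20228.00 Cr
  3474.24 Cr + 34.28% × (20228.00 Cr − 18800.00 Cr) = 3474.24 Cr + 34.28% × 1428.00 Cr = 3963.76 Cr
Solidarity Surcharge: 3% × 22760.00 Cr = 682.80 Cr
Health Levy: 2.3% × 22760.00 Cr = 523.48 Cr
Long-Term Care Levy: 2.07% × 22760.00 Cr = 471.13 Cr
Total: 3963.76 Cr + 682.80 Cr + 523.48 Cr + 471.13 Cr = 5641.17 Cr

5641.17 Cr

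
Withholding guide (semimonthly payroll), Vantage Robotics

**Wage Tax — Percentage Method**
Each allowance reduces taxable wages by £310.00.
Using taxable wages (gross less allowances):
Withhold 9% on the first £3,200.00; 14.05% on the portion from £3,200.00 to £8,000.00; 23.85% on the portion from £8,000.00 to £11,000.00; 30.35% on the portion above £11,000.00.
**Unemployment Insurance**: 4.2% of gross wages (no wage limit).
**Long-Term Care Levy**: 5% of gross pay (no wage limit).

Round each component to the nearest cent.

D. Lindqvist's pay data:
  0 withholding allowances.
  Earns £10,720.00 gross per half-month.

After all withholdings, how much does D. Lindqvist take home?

Wage Tax: taxable = £10,720.00
  £962.40 + 23.85% × (£10,720.00 − £8,000.00) = £962.40 + 23.85% × £2,720.00 = £1,611.12
Unemployment Insurance: 4.2% × £10,720.00 = £450.24
Long-Term Care Levy: 5% × £10,720.00 = £536.00
Total withheld: £1,611.12 + £450.24 + £536.00 = £2,597.36
Net pay: £10,720.00 − £2,597.36 = £8,122.64

£8,122.64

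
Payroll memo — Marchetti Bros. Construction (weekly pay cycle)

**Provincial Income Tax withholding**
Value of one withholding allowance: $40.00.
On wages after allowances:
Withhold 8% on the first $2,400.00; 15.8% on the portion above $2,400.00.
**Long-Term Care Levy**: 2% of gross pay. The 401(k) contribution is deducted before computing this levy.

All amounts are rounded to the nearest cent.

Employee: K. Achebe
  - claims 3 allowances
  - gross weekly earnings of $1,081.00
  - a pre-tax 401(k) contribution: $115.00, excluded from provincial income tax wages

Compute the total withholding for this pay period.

$87.00

Provincial Income Tax: taxable = $1,081.00 − $115.00 − 3×$40.00 = $846.00
  8% × $846.00 = $67.68
Long-Term Care Levy: 2% × $966.00 = $19.32
Total: $67.68 + $19.32 = $87.00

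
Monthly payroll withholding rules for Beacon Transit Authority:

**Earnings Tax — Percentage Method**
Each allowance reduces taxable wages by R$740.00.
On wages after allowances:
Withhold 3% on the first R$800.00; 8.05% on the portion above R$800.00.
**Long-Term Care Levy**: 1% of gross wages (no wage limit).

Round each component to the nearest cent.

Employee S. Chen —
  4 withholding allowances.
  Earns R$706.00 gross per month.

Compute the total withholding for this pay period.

R$7.06

Earnings Tax: taxable = R$706.00 − 4×R$740.00 = R$-2,254.00
  Taxable ≤ 0 → R$0.00
Long-Term Care Levy: 1% × R$706.00 = R$7.06
Total: R$0.00 + R$7.06 = R$7.06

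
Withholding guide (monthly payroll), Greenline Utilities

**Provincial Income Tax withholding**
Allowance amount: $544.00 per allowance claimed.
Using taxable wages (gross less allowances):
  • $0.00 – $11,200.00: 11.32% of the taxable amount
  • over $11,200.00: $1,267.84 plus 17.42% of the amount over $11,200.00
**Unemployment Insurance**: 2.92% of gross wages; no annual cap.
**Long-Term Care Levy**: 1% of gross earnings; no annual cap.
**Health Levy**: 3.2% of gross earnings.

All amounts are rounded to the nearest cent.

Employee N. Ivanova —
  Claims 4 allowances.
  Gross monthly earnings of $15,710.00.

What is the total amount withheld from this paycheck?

Provincial Income Tax: taxable = $15,710.00 − 4×$544.00 = $13,534.00
  $1,267.84 + 17.42% × ($13,534.00 − $11,200.00) = $1,267.84 + 17.42% × $2,334.00 = $1,674.42
Unemployment Insurance: 2.92% × $15,710.00 = $458.73
Long-Term Care Levy: 1% × $15,710.00 = $157.10
Health Levy: 3.2% × $15,710.00 = $502.72
Total: $1,674.42 + $458.73 + $157.10 + $502.72 = $2,792.97

$2,792.97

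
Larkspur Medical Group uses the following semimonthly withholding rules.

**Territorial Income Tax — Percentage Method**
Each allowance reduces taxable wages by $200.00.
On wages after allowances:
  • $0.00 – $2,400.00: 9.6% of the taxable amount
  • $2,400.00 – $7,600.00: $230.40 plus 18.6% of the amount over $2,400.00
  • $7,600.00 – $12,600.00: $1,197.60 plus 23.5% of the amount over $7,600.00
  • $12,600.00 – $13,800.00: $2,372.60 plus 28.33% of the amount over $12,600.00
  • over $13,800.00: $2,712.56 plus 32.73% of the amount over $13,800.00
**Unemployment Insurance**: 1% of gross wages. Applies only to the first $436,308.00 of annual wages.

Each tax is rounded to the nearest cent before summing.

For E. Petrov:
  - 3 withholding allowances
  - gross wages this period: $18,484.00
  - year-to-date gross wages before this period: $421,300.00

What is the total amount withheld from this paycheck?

Territorial Income Tax: taxable = $18,484.00 − 3×$200.00 = $17,884.00
  $2,712.56 + 32.73% × ($17,884.00 − $13,800.00) = $2,712.56 + 32.73% × $4,084.00 = $4,049.25
Unemployment Insurance: cap $436,308.00 − YTD $421,300.00 = $15,008.00 subject; 1% × $15,008.00 = $150.08
Total: $4,049.25 + $150.08 = $4,199.33

$4,199.33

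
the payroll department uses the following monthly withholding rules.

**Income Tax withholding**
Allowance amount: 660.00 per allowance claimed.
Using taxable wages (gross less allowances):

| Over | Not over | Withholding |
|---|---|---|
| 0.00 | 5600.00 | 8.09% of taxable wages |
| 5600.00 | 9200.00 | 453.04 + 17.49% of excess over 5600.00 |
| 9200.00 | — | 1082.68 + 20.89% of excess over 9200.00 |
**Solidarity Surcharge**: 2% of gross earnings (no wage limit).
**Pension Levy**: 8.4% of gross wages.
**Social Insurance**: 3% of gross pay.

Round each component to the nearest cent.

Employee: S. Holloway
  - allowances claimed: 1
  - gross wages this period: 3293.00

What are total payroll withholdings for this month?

Income Tax: taxable = 3293.00 − 1×660.00 = 2633.00
  8.09% × 2633.00 = 213.01
Solidarity Surcharge: 2% × 3293.00 = 65.86
Pension Levy: 8.4% × 3293.00 = 276.61
Social Insurance: 3% × 3293.00 = 98.79
Total: 213.01 + 65.86 + 276.61 + 98.79 = 654.27

654.27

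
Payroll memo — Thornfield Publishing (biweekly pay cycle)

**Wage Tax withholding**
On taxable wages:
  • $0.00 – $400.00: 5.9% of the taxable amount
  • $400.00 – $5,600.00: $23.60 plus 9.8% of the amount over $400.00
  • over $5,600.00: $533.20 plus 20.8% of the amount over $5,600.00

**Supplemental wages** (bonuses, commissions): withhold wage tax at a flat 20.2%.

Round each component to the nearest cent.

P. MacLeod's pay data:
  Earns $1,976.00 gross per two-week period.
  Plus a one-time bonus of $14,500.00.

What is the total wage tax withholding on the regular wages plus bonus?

$3,107.05

Wage Tax: taxable = $1,976.00
  $23.60 + 9.8% × ($1,976.00 − $400.00) = $23.60 + 9.8% × $1,576.00 = $178.05
Supplemental (20.2% flat on bonus): 20.2% × $14,500.00 = $2,929.00
Total wage tax: $178.05 + $2,929.00 = $3,107.05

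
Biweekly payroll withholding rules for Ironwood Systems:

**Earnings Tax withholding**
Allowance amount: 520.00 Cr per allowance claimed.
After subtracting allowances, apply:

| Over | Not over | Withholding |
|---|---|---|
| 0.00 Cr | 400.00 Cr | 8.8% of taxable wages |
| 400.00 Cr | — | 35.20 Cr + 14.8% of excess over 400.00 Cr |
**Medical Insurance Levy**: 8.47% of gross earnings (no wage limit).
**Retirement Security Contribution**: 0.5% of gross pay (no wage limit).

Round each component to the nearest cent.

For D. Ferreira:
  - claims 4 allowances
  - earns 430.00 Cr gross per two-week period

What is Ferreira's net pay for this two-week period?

Earnings Tax: taxable = 430.00 Cr − 4×520.00 Cr = -1,650.00 Cr
  Taxable ≤ 0 → 0.00 Cr
Medical Insurance Levy: 8.47% × 430.00 Cr = 36.42 Cr
Retirement Security Contribution: 0.5% × 430.00 Cr = 2.15 Cr
Total withheld: 0.00 Cr + 36.42 Cr + 2.15 Cr = 38.57 Cr
Net pay: 430.00 Cr − 38.57 Cr = 391.43 Cr

391.43 Cr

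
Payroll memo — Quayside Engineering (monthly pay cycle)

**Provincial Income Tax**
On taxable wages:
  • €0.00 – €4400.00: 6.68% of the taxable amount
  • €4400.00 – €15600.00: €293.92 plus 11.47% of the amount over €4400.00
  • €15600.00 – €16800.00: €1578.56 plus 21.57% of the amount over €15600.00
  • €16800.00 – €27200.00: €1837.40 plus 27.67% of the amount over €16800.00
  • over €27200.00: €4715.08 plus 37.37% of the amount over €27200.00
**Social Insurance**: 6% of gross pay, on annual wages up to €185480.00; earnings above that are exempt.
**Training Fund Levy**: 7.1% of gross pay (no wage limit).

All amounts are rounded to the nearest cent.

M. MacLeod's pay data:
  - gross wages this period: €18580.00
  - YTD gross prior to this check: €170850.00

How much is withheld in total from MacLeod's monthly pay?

€4526.91

Provincial Income Tax: taxable = €18580.00
  €1837.40 + 27.67% × (€18580.00 − €16800.00) = €1837.40 + 27.67% × €1780.00 = €2329.93
Social Insurance: cap €185480.00 − YTD €170850.00 = €14630.00 subject; 6% × €14630.00 = €877.80
Training Fund Levy: 7.1% × €18580.00 = €1319.18
Total: €2329.93 + €877.80 + €1319.18 = €4526.91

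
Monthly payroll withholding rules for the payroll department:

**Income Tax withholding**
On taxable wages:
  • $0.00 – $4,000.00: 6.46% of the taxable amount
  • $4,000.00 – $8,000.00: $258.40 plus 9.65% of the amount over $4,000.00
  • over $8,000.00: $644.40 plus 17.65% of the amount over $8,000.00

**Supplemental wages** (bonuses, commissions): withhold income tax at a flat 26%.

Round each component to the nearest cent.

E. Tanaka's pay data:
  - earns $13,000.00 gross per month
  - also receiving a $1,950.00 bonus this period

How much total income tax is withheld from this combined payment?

$2,033.90

Income Tax: taxable = $13,000.00
  $644.40 + 17.65% × ($13,000.00 − $8,000.00) = $644.40 + 17.65% × $5,000.00 = $1,526.90
Supplemental (26% flat on bonus): 26% × $1,950.00 = $507.00
Total income tax: $1,526.90 + $507.00 = $2,033.90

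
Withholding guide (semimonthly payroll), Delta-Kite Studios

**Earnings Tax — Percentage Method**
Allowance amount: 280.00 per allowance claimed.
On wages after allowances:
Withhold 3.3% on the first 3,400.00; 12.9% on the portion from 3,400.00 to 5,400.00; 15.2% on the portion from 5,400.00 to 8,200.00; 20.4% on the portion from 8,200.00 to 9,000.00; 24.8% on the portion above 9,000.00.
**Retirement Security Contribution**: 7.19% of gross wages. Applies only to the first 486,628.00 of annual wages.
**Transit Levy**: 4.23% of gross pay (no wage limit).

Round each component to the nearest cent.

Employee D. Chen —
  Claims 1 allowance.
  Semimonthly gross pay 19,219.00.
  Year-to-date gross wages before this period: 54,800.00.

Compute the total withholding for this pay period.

Earnings Tax: taxable = 19,219.00 − 1×280.00 = 18,939.00
  959.00 + 24.8% × (18,939.00 − 9,000.00) = 959.00 + 24.8% × 9,939.00 = 3,423.87
Retirement Security Contribution: 7.19% × 19,219.00 = 1,381.85
Transit Levy: 4.23% × 19,219.00 = 812.96
Total: 3,423.87 + 1,381.85 + 812.96 = 5,618.68

5,618.68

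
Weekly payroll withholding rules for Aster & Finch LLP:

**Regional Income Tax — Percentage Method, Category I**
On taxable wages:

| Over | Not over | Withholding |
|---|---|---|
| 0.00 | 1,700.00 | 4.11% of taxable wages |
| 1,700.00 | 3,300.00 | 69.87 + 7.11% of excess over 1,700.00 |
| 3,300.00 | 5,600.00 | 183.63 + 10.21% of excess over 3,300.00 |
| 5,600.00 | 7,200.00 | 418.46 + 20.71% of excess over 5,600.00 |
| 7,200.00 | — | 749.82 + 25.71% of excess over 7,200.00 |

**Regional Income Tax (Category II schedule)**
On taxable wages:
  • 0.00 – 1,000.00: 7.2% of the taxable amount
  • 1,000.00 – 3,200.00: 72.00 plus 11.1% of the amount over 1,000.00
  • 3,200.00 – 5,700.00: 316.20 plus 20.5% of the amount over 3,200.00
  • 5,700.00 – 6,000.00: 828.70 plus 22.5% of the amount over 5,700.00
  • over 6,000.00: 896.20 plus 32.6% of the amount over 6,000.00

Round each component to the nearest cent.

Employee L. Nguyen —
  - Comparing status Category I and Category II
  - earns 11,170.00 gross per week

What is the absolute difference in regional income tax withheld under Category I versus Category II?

Regional Income Tax (Category I): taxable = 11,170.00
  749.82 + 25.71% × (11,170.00 − 7,200.00) = 749.82 + 25.71% × 3,970.00 = 1,770.51
Regional Income Tax (Category II): taxable = 11,170.00
  896.20 + 32.6% × (11,170.00 − 6,000.00) = 896.20 + 32.6% × 5,170.00 = 2,581.62
Difference: |1,770.51 − 2,581.62| = 811.11 (higher under Category II)

811.11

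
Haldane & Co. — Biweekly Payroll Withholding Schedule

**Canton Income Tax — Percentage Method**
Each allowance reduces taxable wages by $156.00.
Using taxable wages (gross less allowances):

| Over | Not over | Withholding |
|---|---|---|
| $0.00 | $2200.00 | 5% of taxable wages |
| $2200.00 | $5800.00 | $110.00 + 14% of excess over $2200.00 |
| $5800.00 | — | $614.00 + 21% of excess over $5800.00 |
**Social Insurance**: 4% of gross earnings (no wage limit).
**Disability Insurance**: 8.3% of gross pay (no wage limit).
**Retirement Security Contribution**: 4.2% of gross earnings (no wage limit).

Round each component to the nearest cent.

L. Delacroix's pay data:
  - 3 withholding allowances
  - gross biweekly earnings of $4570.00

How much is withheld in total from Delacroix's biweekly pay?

$1130.33

Canton Income Tax: taxable = $4570.00 − 3×$156.00 = $4102.00
  $110.00 + 14% × ($4102.00 − $2200.00) = $110.00 + 14% × $1902.00 = $376.28
Social Insurance: 4% × $4570.00 = $182.80
Disability Insurance: 8.3% × $4570.00 = $379.31
Retirement Security Contribution: 4.2% × $4570.00 = $191.94
Total: $376.28 + $182.80 + $379.31 + $191.94 = $1130.33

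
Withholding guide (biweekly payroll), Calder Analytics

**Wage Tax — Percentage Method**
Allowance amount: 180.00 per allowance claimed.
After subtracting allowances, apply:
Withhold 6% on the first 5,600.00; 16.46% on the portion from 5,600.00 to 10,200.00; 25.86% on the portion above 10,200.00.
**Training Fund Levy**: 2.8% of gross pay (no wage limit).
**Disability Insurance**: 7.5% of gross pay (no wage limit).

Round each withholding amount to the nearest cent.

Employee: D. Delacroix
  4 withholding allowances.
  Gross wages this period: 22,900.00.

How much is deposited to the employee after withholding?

Wage Tax: taxable = 22,900.00 − 4×180.00 = 22,180.00
  1,093.16 + 25.86% × (22,180.00 − 10,200.00) = 1,093.16 + 25.86% × 11,980.00 = 4,191.19
Training Fund Levy: 2.8% × 22,900.00 = 641.20
Disability Insurance: 7.5% × 22,900.00 = 1,717.50
Total withheld: 4,191.19 + 641.20 + 1,717.50 = 6,549.89
Net pay: 22,900.00 − 6,549.89 = 16,350.11

16,350.11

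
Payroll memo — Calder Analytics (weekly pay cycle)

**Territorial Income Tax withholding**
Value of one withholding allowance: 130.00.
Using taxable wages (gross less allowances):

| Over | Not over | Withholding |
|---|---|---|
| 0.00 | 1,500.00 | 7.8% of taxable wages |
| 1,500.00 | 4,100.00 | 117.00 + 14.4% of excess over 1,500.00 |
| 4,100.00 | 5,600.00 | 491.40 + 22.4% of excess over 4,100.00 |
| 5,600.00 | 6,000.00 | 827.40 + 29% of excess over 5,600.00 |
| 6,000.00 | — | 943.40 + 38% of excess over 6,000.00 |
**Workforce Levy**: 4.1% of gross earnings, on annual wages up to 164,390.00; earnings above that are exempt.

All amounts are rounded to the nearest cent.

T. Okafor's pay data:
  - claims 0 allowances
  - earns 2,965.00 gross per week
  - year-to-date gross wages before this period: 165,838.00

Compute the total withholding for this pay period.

Territorial Income Tax: taxable = 2,965.00
  117.00 + 14.4% × (2,965.00 − 1,500.00) = 117.00 + 14.4% × 1,465.00 = 327.96
Workforce Levy: YTD 165,838.00 ≥ cap 164,390.00 → 0.00
Total: 327.96 + 0.00 = 327.96

327.96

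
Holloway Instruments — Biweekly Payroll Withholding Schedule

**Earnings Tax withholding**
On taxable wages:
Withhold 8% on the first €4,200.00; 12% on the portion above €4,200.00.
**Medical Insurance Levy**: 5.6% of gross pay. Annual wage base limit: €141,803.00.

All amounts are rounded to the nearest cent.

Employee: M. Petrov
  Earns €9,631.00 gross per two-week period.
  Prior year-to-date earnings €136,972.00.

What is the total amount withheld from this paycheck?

€1,258.26

Earnings Tax: taxable = €9,631.00
  €336.00 + 12% × (€9,631.00 − €4,200.00) = €336.00 + 12% × €5,431.00 = €987.72
Medical Insurance Levy: cap €141,803.00 − YTD €136,972.00 = €4,831.00 subject; 5.6% × €4,831.00 = €270.54
Total: €987.72 + €270.54 = €1,258.26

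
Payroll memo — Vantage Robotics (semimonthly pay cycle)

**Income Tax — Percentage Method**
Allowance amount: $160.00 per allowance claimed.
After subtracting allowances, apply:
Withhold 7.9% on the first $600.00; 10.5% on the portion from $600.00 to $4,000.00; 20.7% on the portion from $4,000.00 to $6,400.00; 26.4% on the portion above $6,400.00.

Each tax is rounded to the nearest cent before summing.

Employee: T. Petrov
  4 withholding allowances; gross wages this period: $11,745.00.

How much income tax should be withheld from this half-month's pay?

Income Tax: taxable = $11,745.00 − 4×$160.00 = $11,105.00
  $901.20 + 26.4% × ($11,105.00 − $6,400.00) = $901.20 + 26.4% × $4,705.00 = $2,143.32

$2,143.32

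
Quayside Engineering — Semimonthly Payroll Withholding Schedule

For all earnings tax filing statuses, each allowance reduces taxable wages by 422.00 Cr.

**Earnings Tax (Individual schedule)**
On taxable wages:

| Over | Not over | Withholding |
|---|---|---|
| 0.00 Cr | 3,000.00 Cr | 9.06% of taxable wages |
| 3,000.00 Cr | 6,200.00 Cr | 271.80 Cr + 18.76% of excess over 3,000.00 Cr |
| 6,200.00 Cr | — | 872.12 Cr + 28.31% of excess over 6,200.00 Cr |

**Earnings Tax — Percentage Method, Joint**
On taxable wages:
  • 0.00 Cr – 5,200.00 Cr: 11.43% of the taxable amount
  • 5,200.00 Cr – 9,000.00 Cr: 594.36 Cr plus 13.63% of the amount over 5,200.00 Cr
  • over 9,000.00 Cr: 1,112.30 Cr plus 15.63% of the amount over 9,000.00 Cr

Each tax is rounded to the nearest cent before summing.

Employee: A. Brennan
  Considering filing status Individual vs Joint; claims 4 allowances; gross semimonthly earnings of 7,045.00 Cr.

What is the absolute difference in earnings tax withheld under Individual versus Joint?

Earnings Tax (Individual): taxable = 7,045.00 Cr − 4×422.00 Cr = 5,357.00 Cr
  271.80 Cr + 18.76% × (5,357.00 Cr − 3,000.00 Cr) = 271.80 Cr + 18.76% × 2,357.00 Cr = 713.97 Cr
Earnings Tax (Joint): taxable = 7,045.00 Cr − 4×422.00 Cr = 5,357.00 Cr
  594.36 Cr + 13.63% × (5,357.00 Cr − 5,200.00 Cr) = 594.36 Cr + 13.63% × 157.00 Cr = 615.76 Cr
Difference: |713.97 Cr − 615.76 Cr| = 98.21 Cr (higher under Individual)

98.21 Cr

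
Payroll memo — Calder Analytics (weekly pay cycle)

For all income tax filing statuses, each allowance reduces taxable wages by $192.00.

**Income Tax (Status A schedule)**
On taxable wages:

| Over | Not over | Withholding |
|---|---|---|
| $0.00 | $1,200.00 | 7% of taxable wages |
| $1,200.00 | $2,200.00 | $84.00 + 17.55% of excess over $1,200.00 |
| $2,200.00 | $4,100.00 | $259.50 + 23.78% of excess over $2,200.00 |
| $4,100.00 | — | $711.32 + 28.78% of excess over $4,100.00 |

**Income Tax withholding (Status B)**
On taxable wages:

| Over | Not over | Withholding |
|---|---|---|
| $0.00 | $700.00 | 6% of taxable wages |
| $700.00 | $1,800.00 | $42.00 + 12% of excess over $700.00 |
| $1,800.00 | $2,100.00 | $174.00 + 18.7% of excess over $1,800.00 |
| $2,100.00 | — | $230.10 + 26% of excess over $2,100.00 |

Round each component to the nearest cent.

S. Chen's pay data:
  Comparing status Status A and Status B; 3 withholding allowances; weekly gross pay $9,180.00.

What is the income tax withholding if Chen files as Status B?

Income Tax (Status B): taxable = $9,180.00 − 3×$192.00 = $8,604.00
  $230.10 + 26% × ($8,604.00 − $2,100.00) = $230.10 + 26% × $6,504.00 = $1,921.14

$1,921.14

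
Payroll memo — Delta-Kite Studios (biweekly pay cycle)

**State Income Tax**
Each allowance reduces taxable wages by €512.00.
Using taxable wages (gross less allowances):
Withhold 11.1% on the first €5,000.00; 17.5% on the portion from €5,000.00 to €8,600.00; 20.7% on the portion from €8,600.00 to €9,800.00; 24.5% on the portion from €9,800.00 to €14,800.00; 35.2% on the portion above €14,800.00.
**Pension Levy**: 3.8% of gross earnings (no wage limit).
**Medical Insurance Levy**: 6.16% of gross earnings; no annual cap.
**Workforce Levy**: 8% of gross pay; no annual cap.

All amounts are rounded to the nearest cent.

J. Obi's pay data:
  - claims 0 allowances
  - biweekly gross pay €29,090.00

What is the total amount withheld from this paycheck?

€12,913.04

State Income Tax: taxable = €29,090.00
  €2,658.40 + 35.2% × (€29,090.00 − €14,800.00) = €2,658.40 + 35.2% × €14,290.00 = €7,688.48
Pension Levy: 3.8% × €29,090.00 = €1,105.42
Medical Insurance Levy: 6.16% × €29,090.00 = €1,791.94
Workforce Levy: 8% × €29,090.00 = €2,327.20
Total: €7,688.48 + €1,105.42 + €1,791.94 + €2,327.20 = €12,913.04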